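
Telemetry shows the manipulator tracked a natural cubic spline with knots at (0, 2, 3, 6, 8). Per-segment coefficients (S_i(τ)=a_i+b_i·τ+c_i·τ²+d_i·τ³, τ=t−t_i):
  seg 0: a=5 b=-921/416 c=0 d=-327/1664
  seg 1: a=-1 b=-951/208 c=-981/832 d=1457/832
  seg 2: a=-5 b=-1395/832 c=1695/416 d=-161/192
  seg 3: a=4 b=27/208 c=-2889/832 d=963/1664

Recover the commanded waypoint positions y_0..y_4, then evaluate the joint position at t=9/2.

y_0 = S_0(0) = a_0 = 5
y_1 = S_1(0) = a_1 = -1
y_2 = S_2(0) = a_2 = -5
y_3 = S_3(0) = a_3 = 4
y_4 = S_3(2) = -5
t_q=9/2 is in segment 2 (τ=3/2); S_2(τ)=-7837/6656

y_0=5 y_1=-1 y_2=-5 y_3=4 y_4=-5
S(9/2) = -7837/6656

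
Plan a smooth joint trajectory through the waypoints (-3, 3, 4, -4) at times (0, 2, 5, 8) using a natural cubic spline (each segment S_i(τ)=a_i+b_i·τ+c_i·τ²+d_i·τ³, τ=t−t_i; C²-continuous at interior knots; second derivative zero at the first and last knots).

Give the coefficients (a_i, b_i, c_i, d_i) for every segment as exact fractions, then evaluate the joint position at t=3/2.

  seg 0: a=-3 b=379/111 c=0 d=-23/222
  seg 1: a=3 b=241/111 c=-23/37 d=1/333
  seg 2: a=4 b=-164/111 c=-22/37 d=22/333
S(3/2) = 1049/592

Δ: Δ0=3, Δ1=1/3, Δ2=-8/3
row 1: diag=10, rhs=-16; c'=3/10, d'=-8/5
row 2: denom=12−3·3/10=111/10; d'=(-18−3·-8/5)/(111/10)=-44/37
back: M2=-44/37
back: M1=-8/5−3/10·-44/37=-46/37
M: M0=0, M1=-46/37, M2=-44/37, M3=0
seg 0: a=-3, c=M0/2=0, d=(M1−M0)/(6·2)=-23/222, b=Δ0−h0·(2M0+M1)/6=379/111
seg 1: a=3, c=M1/2=-23/37, d=(M2−M1)/(6·3)=1/333, b=Δ1−h1·(2M1+M2)/6=241/111
seg 2: a=4, c=M2/2=-22/37, d=(M3−M2)/(6·3)=22/333, b=Δ2−h2·(2M2+M3)/6=-164/111
t_q=3/2 → seg 0, τ=3/2; S=-3+379/111·τ+0·τ²+-23/222·τ³=1049/592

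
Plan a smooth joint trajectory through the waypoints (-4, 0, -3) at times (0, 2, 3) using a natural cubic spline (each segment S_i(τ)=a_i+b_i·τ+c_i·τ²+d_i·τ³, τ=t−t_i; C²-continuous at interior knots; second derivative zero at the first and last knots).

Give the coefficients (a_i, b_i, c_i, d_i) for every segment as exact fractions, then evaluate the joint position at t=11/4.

Δ: Δ0=2, Δ1=-3
row 1: diag=6, rhs=-30; c'=1/6, d'=-5
back: M1=-5
M: M0=0, M1=-5, M2=0
seg 0: a=-4, c=M0/2=0, d=(M1−M0)/(6·2)=-5/12, b=Δ0−h0·(2M0+M1)/6=11/3
seg 1: a=0, c=M1/2=-5/2, d=(M2−M1)/(6·1)=5/6, b=Δ1−h1·(2M1+M2)/6=-4/3
t_q=11/4 → seg 1, τ=3/4; S=0+-4/3·τ+-5/2·τ²+5/6·τ³=-263/128

  seg 0: a=-4 b=11/3 c=0 d=-5/12
  seg 1: a=0 b=-4/3 c=-5/2 d=5/6
S(11/4) = -263/128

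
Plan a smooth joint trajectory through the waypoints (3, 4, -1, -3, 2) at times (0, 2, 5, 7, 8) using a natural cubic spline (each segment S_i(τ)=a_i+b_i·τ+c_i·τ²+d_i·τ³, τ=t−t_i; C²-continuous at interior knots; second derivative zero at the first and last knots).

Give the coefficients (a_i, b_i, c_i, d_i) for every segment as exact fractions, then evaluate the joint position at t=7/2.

  seg 0: a=3 b=1343/1518 c=0 d=-73/759
  seg 1: a=4 b=-409/1518 c=-146/253 d=169/4554
  seg 2: a=-1 b=-2072/759 c=-123/506 d=841/1518
  seg 3: a=-3 b=2236/759 c=1559/506 d=-1559/1518
S(7/2) = 9807/4048

Δ: Δ0=1/2, Δ1=-5/3, Δ2=-1, Δ3=5
row 1: diag=10, rhs=-13; c'=3/10, d'=-13/10
row 2: denom=10−3·3/10=91/10; d'=(4−3·-13/10)/(91/10)=79/91
row 3: denom=6−2·20/91=506/91; d'=(36−2·79/91)/(506/91)=1559/253
back: M3=1559/253
back: M2=79/91−20/91·1559/253=-123/253
back: M1=-13/10−3/10·-123/253=-292/253
M: M0=0, M1=-292/253, M2=-123/253, M3=1559/253, M4=0
seg 0: a=3, c=M0/2=0, d=(M1−M0)/(6·2)=-73/759, b=Δ0−h0·(2M0+M1)/6=1343/1518
seg 1: a=4, c=M1/2=-146/253, d=(M2−M1)/(6·3)=169/4554, b=Δ1−h1·(2M1+M2)/6=-409/1518
seg 2: a=-1, c=M2/2=-123/506, d=(M3−M2)/(6·2)=841/1518, b=Δ2−h2·(2M2+M3)/6=-2072/759
seg 3: a=-3, c=M3/2=1559/506, d=(M4−M3)/(6·1)=-1559/1518, b=Δ3−h3·(2M3+M4)/6=2236/759
t_q=7/2 → seg 1, τ=3/2; S=4+-409/1518·τ+-146/253·τ²+169/4554·τ³=9807/4048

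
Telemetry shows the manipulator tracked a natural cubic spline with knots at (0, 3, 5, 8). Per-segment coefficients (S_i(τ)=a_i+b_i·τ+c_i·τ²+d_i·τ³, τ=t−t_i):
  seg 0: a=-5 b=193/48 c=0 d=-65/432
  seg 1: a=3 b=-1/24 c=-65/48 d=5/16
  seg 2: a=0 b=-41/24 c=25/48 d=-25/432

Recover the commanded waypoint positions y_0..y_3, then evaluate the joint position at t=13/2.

y_0=-5 y_1=3 y_2=0 y_3=-2
S(13/2) = -203/128

y_0 = S_0(0) = a_0 = -5
y_1 = S_1(0) = a_1 = 3
y_2 = S_2(0) = a_2 = 0
y_3 = S_2(3) = -2
t_q=13/2 is in segment 2 (τ=3/2); S_2(τ)=-203/128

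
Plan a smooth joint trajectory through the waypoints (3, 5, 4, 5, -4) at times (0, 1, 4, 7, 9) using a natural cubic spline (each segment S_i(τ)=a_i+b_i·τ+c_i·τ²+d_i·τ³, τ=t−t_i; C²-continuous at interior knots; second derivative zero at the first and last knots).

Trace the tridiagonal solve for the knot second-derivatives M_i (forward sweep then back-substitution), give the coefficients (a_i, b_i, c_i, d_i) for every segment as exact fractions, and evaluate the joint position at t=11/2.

Δ: Δ0=2, Δ1=-1/3, Δ2=1/3, Δ3=-9/2
row 1: diag=8, rhs=-14; c'=3/8, d'=-7/4
row 2: denom=12−3·3/8=87/8; d'=(4−3·-7/4)/(87/8)=74/87
row 3: denom=10−3·8/29=266/29; d'=(-29−3·74/87)/(266/29)=-915/266
back: M3=-915/266
back: M2=74/87−8/29·-915/266=718/399
back: M1=-7/4−3/8·718/399=-645/266
M: M0=0, M1=-645/266, M2=718/399, M3=-915/266, M4=0
seg 0: a=3, c=M0/2=0, d=(M1−M0)/(6·1)=-215/532, b=Δ0−h0·(2M0+M1)/6=1279/532
seg 1: a=5, c=M1/2=-645/532, d=(M2−M1)/(6·3)=3371/14364, b=Δ1−h1·(2M1+M2)/6=317/266
seg 2: a=4, c=M2/2=359/399, d=(M3−M2)/(6·3)=-4181/14364, b=Δ2−h2·(2M2+M3)/6=135/532
seg 3: a=5, c=M3/2=-915/532, d=(M4−M3)/(6·2)=305/1064, b=Δ3−h3·(2M3+M4)/6=-587/266
t_q=11/2 → seg 2, τ=3/2; S=4+135/532·τ+359/399·τ²+-4181/14364·τ³=3297/608

  seg 0: a=3 b=1279/532 c=0 d=-215/532
  seg 1: a=5 b=317/266 c=-645/532 d=3371/14364
  seg 2: a=4 b=135/532 c=359/399 d=-4181/14364
  seg 3: a=5 b=-587/266 c=-915/532 d=305/1064
S(11/2) = 3297/608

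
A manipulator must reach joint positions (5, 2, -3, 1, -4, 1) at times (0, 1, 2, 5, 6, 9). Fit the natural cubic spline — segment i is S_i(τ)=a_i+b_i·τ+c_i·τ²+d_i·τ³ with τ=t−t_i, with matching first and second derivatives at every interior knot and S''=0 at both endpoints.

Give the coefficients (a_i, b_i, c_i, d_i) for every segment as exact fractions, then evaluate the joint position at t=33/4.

  seg 0: a=5 b=-712/333 c=0 d=-287/333
  seg 1: a=2 b=-1573/333 c=-287/111 d=769/333
  seg 2: a=-3 b=-988/333 c=482/111 d=-2906/2997
  seg 3: a=1 b=-1030/333 c=-1460/333 d=275/111
  seg 4: a=-4 b=-1475/333 c=1015/333 d=-1015/2997
S(33/4) = -5667/2368

Δ: Δ0=-3, Δ1=-5, Δ2=4/3, Δ3=-5, Δ4=5/3
row 1: diag=4, rhs=-12; c'=1/4, d'=-3
row 2: denom=8−1·1/4=31/4; d'=(38−1·-3)/(31/4)=164/31
row 3: denom=8−3·12/31=212/31; d'=(-38−3·164/31)/(212/31)=-835/106
row 4: denom=8−1·31/212=1665/212; d'=(40−1·-835/106)/(1665/212)=2030/333
back: M4=2030/333
back: M3=-835/106−31/212·2030/333=-2920/333
back: M2=164/31−12/31·-2920/333=964/111
back: M1=-3−1/4·964/111=-574/111
M: M0=0, M1=-574/111, M2=964/111, M3=-2920/333, M4=2030/333, M5=0
seg 0: a=5, c=M0/2=0, d=(M1−M0)/(6·1)=-287/333, b=Δ0−h0·(2M0+M1)/6=-712/333
seg 1: a=2, c=M1/2=-287/111, d=(M2−M1)/(6·1)=769/333, b=Δ1−h1·(2M1+M2)/6=-1573/333
seg 2: a=-3, c=M2/2=482/111, d=(M3−M2)/(6·3)=-2906/2997, b=Δ2−h2·(2M2+M3)/6=-988/333
seg 3: a=1, c=M3/2=-1460/333, d=(M4−M3)/(6·1)=275/111, b=Δ3−h3·(2M3+M4)/6=-1030/333
seg 4: a=-4, c=M4/2=1015/333, d=(M5−M4)/(6·3)=-1015/2997, b=Δ4−h4·(2M4+M5)/6=-1475/333
t_q=33/4 → seg 4, τ=9/4; S=-4+-1475/333·τ+1015/333·τ²+-1015/2997·τ³=-5667/2368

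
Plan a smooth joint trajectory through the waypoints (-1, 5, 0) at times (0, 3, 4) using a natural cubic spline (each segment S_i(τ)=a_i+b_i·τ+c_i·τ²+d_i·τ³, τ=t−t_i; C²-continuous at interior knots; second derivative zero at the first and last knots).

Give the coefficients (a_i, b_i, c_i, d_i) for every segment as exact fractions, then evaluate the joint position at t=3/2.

Δ: Δ0=2, Δ1=-5
row 1: diag=8, rhs=-42; c'=1/8, d'=-21/4
back: M1=-21/4
M: M0=0, M1=-21/4, M2=0
seg 0: a=-1, c=M0/2=0, d=(M1−M0)/(6·3)=-7/24, b=Δ0−h0·(2M0+M1)/6=37/8
seg 1: a=5, c=M1/2=-21/8, d=(M2−M1)/(6·1)=7/8, b=Δ1−h1·(2M1+M2)/6=-13/4
t_q=3/2 → seg 0, τ=3/2; S=-1+37/8·τ+0·τ²+-7/24·τ³=317/64

  seg 0: a=-1 b=37/8 c=0 d=-7/24
  seg 1: a=5 b=-13/4 c=-21/8 d=7/8
S(3/2) = 317/64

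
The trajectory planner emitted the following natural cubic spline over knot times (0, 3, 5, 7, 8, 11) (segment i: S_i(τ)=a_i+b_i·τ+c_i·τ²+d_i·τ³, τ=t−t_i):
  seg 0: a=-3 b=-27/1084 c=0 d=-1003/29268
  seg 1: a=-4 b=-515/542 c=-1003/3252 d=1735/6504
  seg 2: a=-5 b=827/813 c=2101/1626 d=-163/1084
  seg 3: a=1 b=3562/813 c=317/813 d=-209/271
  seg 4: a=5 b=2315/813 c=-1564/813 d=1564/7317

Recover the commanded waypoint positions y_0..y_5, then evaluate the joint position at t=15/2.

y_0=-3 y_1=-4 y_2=-5 y_3=1 y_4=5 y_5=2
S(15/2) = 20759/6504

y_0 = S_0(0) = a_0 = -3
y_1 = S_1(0) = a_1 = -4
y_2 = S_2(0) = a_2 = -5
y_3 = S_3(0) = a_3 = 1
y_4 = S_4(0) = a_4 = 5
y_5 = S_4(3) = 2
t_q=15/2 is in segment 3 (τ=1/2); S_3(τ)=20759/6504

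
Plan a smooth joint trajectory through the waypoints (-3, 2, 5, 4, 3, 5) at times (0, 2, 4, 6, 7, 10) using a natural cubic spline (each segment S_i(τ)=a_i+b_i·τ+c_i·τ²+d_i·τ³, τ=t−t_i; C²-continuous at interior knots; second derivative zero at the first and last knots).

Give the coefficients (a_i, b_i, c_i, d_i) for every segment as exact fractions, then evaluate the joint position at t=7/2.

  seg 0: a=-3 b=10151/3846 c=0 d=-67/1923
  seg 1: a=2 b=8543/3846 c=-134/641 d=-583/7692
  seg 2: a=5 b=1829/3846 c=-851/1282 d=677/7692
  seg 3: a=4 b=-4321/3846 c=-87/641 d=997/3846
  seg 4: a=3 b=-1187/1923 c=823/1282 d=-823/11538
S(7/2) = 94473/20512

Δ: Δ0=5/2, Δ1=3/2, Δ2=-1/2, Δ3=-1, Δ4=2/3
row 1: diag=8, rhs=-6; c'=1/4, d'=-3/4
row 2: denom=8−2·1/4=15/2; d'=(-12−2·-3/4)/(15/2)=-7/5
row 3: denom=6−2·4/15=82/15; d'=(-3−2·-7/5)/(82/15)=-3/82
row 4: denom=8−1·15/82=641/82; d'=(10−1·-3/82)/(641/82)=823/641
back: M4=823/641
back: M3=-3/82−15/82·823/641=-174/641
back: M2=-7/5−4/15·-174/641=-851/641
back: M1=-3/4−1/4·-851/641=-268/641
M: M0=0, M1=-268/641, M2=-851/641, M3=-174/641, M4=823/641, M5=0
seg 0: a=-3, c=M0/2=0, d=(M1−M0)/(6·2)=-67/1923, b=Δ0−h0·(2M0+M1)/6=10151/3846
seg 1: a=2, c=M1/2=-134/641, d=(M2−M1)/(6·2)=-583/7692, b=Δ1−h1·(2M1+M2)/6=8543/3846
seg 2: a=5, c=M2/2=-851/1282, d=(M3−M2)/(6·2)=677/7692, b=Δ2−h2·(2M2+M3)/6=1829/3846
seg 3: a=4, c=M3/2=-87/641, d=(M4−M3)/(6·1)=997/3846, b=Δ3−h3·(2M3+M4)/6=-4321/3846
seg 4: a=3, c=M4/2=823/1282, d=(M5−M4)/(6·3)=-823/11538, b=Δ4−h4·(2M4+M5)/6=-1187/1923
t_q=7/2 → seg 1, τ=3/2; S=2+8543/3846·τ+-134/641·τ²+-583/7692·τ³=94473/20512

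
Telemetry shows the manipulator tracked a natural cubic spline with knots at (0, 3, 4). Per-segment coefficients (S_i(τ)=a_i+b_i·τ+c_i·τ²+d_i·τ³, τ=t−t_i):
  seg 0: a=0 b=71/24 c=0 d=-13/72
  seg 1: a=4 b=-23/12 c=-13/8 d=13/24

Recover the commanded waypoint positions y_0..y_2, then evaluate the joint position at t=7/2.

y_0 = S_0(0) = a_0 = 0
y_1 = S_1(0) = a_1 = 4
y_2 = S_1(1) = 1
t_q=7/2 is in segment 1 (τ=1/2); S_1(τ)=173/64

y_0=0 y_1=4 y_2=1
S(7/2) = 173/64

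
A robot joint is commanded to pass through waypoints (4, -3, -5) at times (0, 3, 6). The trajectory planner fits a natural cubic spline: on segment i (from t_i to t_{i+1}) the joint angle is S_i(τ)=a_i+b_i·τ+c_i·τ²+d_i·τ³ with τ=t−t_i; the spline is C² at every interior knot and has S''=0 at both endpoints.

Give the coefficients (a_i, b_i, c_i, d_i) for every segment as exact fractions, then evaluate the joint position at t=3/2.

Δ: Δ0=-7/3, Δ1=-2/3
row 1: diag=12, rhs=10; c'=1/4, d'=5/6
back: M1=5/6
M: M0=0, M1=5/6, M2=0
seg 0: a=4, c=M0/2=0, d=(M1−M0)/(6·3)=5/108, b=Δ0−h0·(2M0+M1)/6=-11/4
seg 1: a=-3, c=M1/2=5/12, d=(M2−M1)/(6·3)=-5/108, b=Δ1−h1·(2M1+M2)/6=-3/2
t_q=3/2 → seg 0, τ=3/2; S=4+-11/4·τ+0·τ²+5/108·τ³=1/32

  seg 0: a=4 b=-11/4 c=0 d=5/108
  seg 1: a=-3 b=-3/2 c=5/12 d=-5/108
S(3/2) = 1/32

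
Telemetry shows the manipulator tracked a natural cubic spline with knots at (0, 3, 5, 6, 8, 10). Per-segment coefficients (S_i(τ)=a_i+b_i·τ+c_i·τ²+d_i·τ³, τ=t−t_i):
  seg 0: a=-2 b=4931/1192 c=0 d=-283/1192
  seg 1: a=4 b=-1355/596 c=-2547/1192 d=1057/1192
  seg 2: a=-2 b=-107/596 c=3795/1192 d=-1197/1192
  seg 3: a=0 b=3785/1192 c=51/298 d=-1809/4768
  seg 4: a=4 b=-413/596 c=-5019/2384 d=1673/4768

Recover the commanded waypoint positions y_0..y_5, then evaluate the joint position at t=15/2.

y_0=-2 y_1=4 y_2=-2 y_3=0 y_4=4 y_5=-3
S(15/2) = 147525/38144

y_0 = S_0(0) = a_0 = -2
y_1 = S_1(0) = a_1 = 4
y_2 = S_2(0) = a_2 = -2
y_3 = S_3(0) = a_3 = 0
y_4 = S_4(0) = a_4 = 4
y_5 = S_4(2) = -3
t_q=15/2 is in segment 3 (τ=3/2); S_3(τ)=147525/38144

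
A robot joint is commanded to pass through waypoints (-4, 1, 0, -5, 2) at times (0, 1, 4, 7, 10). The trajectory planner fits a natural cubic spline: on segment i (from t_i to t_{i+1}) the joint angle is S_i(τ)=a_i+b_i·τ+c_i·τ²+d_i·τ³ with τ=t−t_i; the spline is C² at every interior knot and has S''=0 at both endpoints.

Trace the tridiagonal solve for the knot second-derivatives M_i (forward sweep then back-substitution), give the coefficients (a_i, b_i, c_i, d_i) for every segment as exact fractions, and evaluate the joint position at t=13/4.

  seg 0: a=-4 b=458/81 c=0 d=-53/81
  seg 1: a=1 b=299/81 c=-53/27 d=151/729
  seg 2: a=0 b=-202/81 c=-8/81 d=91/729
  seg 3: a=-5 b=23/81 c=83/81 d=-83/729
S(13/4) = 995/576

Δ: Δ0=5, Δ1=-1/3, Δ2=-5/3, Δ3=7/3
row 1: diag=8, rhs=-32; c'=3/8, d'=-4
row 2: denom=12−3·3/8=87/8; d'=(-8−3·-4)/(87/8)=32/87
row 3: denom=12−3·8/29=324/29; d'=(24−3·32/87)/(324/29)=166/81
back: M3=166/81
back: M2=32/87−8/29·166/81=-16/81
back: M1=-4−3/8·-16/81=-106/27
M: M0=0, M1=-106/27, M2=-16/81, M3=166/81, M4=0
seg 0: a=-4, c=M0/2=0, d=(M1−M0)/(6·1)=-53/81, b=Δ0−h0·(2M0+M1)/6=458/81
seg 1: a=1, c=M1/2=-53/27, d=(M2−M1)/(6·3)=151/729, b=Δ1−h1·(2M1+M2)/6=299/81
seg 2: a=0, c=M2/2=-8/81, d=(M3−M2)/(6·3)=91/729, b=Δ2−h2·(2M2+M3)/6=-202/81
seg 3: a=-5, c=M3/2=83/81, d=(M4−M3)/(6·3)=-83/729, b=Δ3−h3·(2M3+M4)/6=23/81
t_q=13/4 → seg 1, τ=9/4; S=1+299/81·τ+-53/27·τ²+151/729·τ³=995/576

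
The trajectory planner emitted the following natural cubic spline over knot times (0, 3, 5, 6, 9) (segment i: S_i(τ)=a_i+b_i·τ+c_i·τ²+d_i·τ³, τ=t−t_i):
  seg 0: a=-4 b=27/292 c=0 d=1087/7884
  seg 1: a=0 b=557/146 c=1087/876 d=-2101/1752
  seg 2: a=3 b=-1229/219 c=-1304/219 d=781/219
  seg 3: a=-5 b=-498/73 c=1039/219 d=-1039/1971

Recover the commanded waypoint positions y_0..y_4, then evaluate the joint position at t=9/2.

y_0 = S_0(0) = a_0 = -4
y_1 = S_1(0) = a_1 = 0
y_2 = S_2(0) = a_2 = 3
y_3 = S_3(0) = a_3 = -5
y_4 = S_3(3) = 3
t_q=9/2 is in segment 1 (τ=3/2); S_1(τ)=20871/4672

y_0=-4 y_1=0 y_2=3 y_3=-5 y_4=3
S(9/2) = 20871/4672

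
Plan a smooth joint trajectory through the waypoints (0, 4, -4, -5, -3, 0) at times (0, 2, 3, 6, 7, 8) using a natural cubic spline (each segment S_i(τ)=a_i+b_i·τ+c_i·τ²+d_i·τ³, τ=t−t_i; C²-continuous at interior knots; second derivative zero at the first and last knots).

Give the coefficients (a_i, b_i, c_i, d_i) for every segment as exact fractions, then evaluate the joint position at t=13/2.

  seg 0: a=0 b=21442/3723 c=0 d=-3499/3723
  seg 1: a=4 b=-20546/3723 c=-6998/1241 d=11756/3723
  seg 2: a=-4 b=-27266/3723 c=4758/1241 d=-5599/11169
  seg 3: a=-5 b=7987/3723 c=-841/1241 d=1982/3723
  seg 4: a=-3 b=8887/3723 c=1141/1241 d=-1141/3723
S(13/2) = -10003/2482

Δ: Δ0=2, Δ1=-8, Δ2=-1/3, Δ3=2, Δ4=3
row 1: diag=6, rhs=-60; c'=1/6, d'=-10
row 2: denom=8−1·1/6=47/6; d'=(46−1·-10)/(47/6)=336/47
row 3: denom=8−3·18/47=322/47; d'=(14−3·336/47)/(322/47)=-25/23
row 4: denom=4−1·47/322=1241/322; d'=(6−1·-25/23)/(1241/322)=2282/1241
back: M4=2282/1241
back: M3=-25/23−47/322·2282/1241=-1682/1241
back: M2=336/47−18/47·-1682/1241=9516/1241
back: M1=-10−1/6·9516/1241=-13996/1241
M: M0=0, M1=-13996/1241, M2=9516/1241, M3=-1682/1241, M4=2282/1241, M5=0
seg 0: a=0, c=M0/2=0, d=(M1−M0)/(6·2)=-3499/3723, b=Δ0−h0·(2M0+M1)/6=21442/3723
seg 1: a=4, c=M1/2=-6998/1241, d=(M2−M1)/(6·1)=11756/3723, b=Δ1−h1·(2M1+M2)/6=-20546/3723
seg 2: a=-4, c=M2/2=4758/1241, d=(M3−M2)/(6·3)=-5599/11169, b=Δ2−h2·(2M2+M3)/6=-27266/3723
seg 3: a=-5, c=M3/2=-841/1241, d=(M4−M3)/(6·1)=1982/3723, b=Δ3−h3·(2M3+M4)/6=7987/3723
seg 4: a=-3, c=M4/2=1141/1241, d=(M5−M4)/(6·1)=-1141/3723, b=Δ4−h4·(2M4+M5)/6=8887/3723
t_q=13/2 → seg 3, τ=1/2; S=-5+7987/3723·τ+-841/1241·τ²+1982/3723·τ³=-10003/2482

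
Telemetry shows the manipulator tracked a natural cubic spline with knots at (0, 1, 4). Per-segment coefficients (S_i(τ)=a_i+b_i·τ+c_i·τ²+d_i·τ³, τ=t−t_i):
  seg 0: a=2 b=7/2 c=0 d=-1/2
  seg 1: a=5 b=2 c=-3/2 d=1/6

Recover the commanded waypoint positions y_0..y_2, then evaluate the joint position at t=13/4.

y_0 = S_0(0) = a_0 = 2
y_1 = S_1(0) = a_1 = 5
y_2 = S_1(3) = 2
t_q=13/4 is in segment 1 (τ=9/4); S_1(τ)=487/128

y_0=2 y_1=5 y_2=2
S(13/4) = 487/128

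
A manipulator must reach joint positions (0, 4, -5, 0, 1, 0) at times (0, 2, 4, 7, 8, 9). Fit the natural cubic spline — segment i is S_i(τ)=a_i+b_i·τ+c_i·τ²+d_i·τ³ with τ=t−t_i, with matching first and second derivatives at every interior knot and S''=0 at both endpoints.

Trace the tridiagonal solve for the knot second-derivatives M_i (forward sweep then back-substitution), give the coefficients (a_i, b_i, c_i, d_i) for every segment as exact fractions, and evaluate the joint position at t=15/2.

Δ: Δ0=2, Δ1=-9/2, Δ2=5/3, Δ3=1, Δ4=-1
row 1: diag=8, rhs=-39; c'=1/4, d'=-39/8
row 2: denom=10−2·1/4=19/2; d'=(37−2·-39/8)/(19/2)=187/38
row 3: denom=8−3·6/19=134/19; d'=(-4−3·187/38)/(134/19)=-713/268
row 4: denom=4−1·19/134=517/134; d'=(-12−1·-713/268)/(517/134)=-2503/1034
back: M4=-2503/1034
back: M3=-713/268−19/134·-2503/1034=-1198/517
back: M2=187/38−6/19·-1198/517=5845/1034
back: M1=-39/8−1/4·5845/1034=-3251/517
M: M0=0, M1=-3251/517, M2=5845/1034, M3=-1198/517, M4=-2503/1034, M5=0
seg 0: a=0, c=M0/2=0, d=(M1−M0)/(6·2)=-3251/6204, b=Δ0−h0·(2M0+M1)/6=6353/1551
seg 1: a=4, c=M1/2=-3251/1034, d=(M2−M1)/(6·2)=12347/12408, b=Δ1−h1·(2M1+M2)/6=-3400/1551
seg 2: a=-5, c=M2/2=5845/2068, d=(M3−M2)/(6·3)=-2747/6204, b=Δ2−h2·(2M2+M3)/6=-8771/3102
seg 3: a=0, c=M3/2=-599/517, d=(M4−M3)/(6·1)=-107/6204, b=Δ3−h3·(2M3+M4)/6=13499/6204
seg 4: a=1, c=M4/2=-2503/2068, d=(M5−M4)/(6·1)=2503/6204, b=Δ4−h4·(2M4+M5)/6=-599/3102
t_q=15/2 → seg 3, τ=1/2; S=0+13499/6204·τ+-599/517·τ²+-107/6204·τ³=13171/16544

  seg 0: a=0 b=6353/1551 c=0 d=-3251/6204
  seg 1: a=4 b=-3400/1551 c=-3251/1034 d=12347/12408
  seg 2: a=-5 b=-8771/3102 c=5845/2068 d=-2747/6204
  seg 3: a=0 b=13499/6204 c=-599/517 d=-107/6204
  seg 4: a=1 b=-599/3102 c=-2503/2068 d=2503/6204
S(15/2) = 13171/16544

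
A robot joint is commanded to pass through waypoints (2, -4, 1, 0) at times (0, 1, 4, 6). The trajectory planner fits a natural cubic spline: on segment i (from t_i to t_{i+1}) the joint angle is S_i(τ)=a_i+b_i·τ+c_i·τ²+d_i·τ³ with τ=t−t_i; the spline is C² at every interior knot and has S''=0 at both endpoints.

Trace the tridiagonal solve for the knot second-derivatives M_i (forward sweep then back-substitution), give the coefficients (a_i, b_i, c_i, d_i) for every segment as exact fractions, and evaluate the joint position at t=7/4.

  seg 0: a=2 b=-3055/426 c=0 d=499/426
  seg 1: a=-4 b=-779/213 c=499/142 d=-247/426
  seg 2: a=1 b=755/426 c=-121/71 d=121/426
S(7/4) = -45539/9088

Δ: Δ0=-6, Δ1=5/3, Δ2=-1/2
row 1: diag=8, rhs=46; c'=3/8, d'=23/4
row 2: denom=10−3·3/8=71/8; d'=(-13−3·23/4)/(71/8)=-242/71
back: M2=-242/71
back: M1=23/4−3/8·-242/71=499/71
M: M0=0, M1=499/71, M2=-242/71, M3=0
seg 0: a=2, c=M0/2=0, d=(M1−M0)/(6·1)=499/426, b=Δ0−h0·(2M0+M1)/6=-3055/426
seg 1: a=-4, c=M1/2=499/142, d=(M2−M1)/(6·3)=-247/426, b=Δ1−h1·(2M1+M2)/6=-779/213
seg 2: a=1, c=M2/2=-121/71, d=(M3−M2)/(6·2)=121/426, b=Δ2−h2·(2M2+M3)/6=755/426
t_q=7/4 → seg 1, τ=3/4; S=-4+-779/213·τ+499/142·τ²+-247/426·τ³=-45539/9088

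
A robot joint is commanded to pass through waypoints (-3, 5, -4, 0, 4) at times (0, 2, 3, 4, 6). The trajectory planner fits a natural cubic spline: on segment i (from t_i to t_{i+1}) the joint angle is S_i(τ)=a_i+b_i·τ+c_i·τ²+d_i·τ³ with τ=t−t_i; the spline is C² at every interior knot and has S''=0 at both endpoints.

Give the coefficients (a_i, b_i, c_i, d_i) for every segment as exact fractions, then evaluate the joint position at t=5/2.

Δ: Δ0=4, Δ1=-9, Δ2=4, Δ3=2
row 1: diag=6, rhs=-78; c'=1/6, d'=-13
row 2: denom=4−1·1/6=23/6; d'=(78−1·-13)/(23/6)=546/23
row 3: denom=6−1·6/23=132/23; d'=(-12−1·546/23)/(132/23)=-137/22
back: M3=-137/22
back: M2=546/23−6/23·-137/22=279/11
back: M1=-13−1/6·279/11=-379/22
M: M0=0, M1=-379/22, M2=279/11, M3=-137/22, M4=0
seg 0: a=-3, c=M0/2=0, d=(M1−M0)/(6·2)=-379/264, b=Δ0−h0·(2M0+M1)/6=643/66
seg 1: a=5, c=M1/2=-379/44, d=(M2−M1)/(6·1)=937/132, b=Δ1−h1·(2M1+M2)/6=-247/33
seg 2: a=-4, c=M2/2=279/22, d=(M3−M2)/(6·1)=-695/132, b=Δ2−h2·(2M2+M3)/6=-41/12
seg 3: a=0, c=M3/2=-137/44, d=(M4−M3)/(6·2)=137/264, b=Δ3−h3·(2M3+M4)/6=203/33
t_q=5/2 → seg 1, τ=1/2; S=5+-247/33·τ+-379/44·τ²+937/132·τ³=-3/352

  seg 0: a=-3 b=643/66 c=0 d=-379/264
  seg 1: a=5 b=-247/33 c=-379/44 d=937/132
  seg 2: a=-4 b=-41/12 c=279/22 d=-695/132
  seg 3: a=0 b=203/33 c=-137/44 d=137/264
S(5/2) = -3/352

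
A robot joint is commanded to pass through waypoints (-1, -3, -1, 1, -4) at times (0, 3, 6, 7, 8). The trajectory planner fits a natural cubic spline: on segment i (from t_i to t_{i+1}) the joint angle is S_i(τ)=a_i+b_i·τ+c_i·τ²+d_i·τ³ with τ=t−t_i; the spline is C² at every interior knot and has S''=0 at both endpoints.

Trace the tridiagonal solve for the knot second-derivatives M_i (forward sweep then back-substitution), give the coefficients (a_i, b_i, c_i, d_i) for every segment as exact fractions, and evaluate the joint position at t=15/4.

  seg 0: a=-1 b=-79/112 c=0 d=13/3024
  seg 1: a=-3 b=-33/56 c=13/336 d=383/3024
  seg 2: a=-1 b=49/16 c=33/28 d=-251/112
  seg 3: a=1 b=-73/56 c=-621/112 d=207/112
S(15/4) = -24133/7168

Δ: Δ0=-2/3, Δ1=2/3, Δ2=2, Δ3=-5
row 1: diag=12, rhs=8; c'=1/4, d'=2/3
row 2: denom=8−3·1/4=29/4; d'=(8−3·2/3)/(29/4)=24/29
row 3: denom=4−1·4/29=112/29; d'=(-42−1·24/29)/(112/29)=-621/56
back: M3=-621/56
back: M2=24/29−4/29·-621/56=33/14
back: M1=2/3−1/4·33/14=13/168
M: M0=0, M1=13/168, M2=33/14, M3=-621/56, M4=0
seg 0: a=-1, c=M0/2=0, d=(M1−M0)/(6·3)=13/3024, b=Δ0−h0·(2M0+M1)/6=-79/112
seg 1: a=-3, c=M1/2=13/336, d=(M2−M1)/(6·3)=383/3024, b=Δ1−h1·(2M1+M2)/6=-33/56
seg 2: a=-1, c=M2/2=33/28, d=(M3−M2)/(6·1)=-251/112, b=Δ2−h2·(2M2+M3)/6=49/16
seg 3: a=1, c=M3/2=-621/112, d=(M4−M3)/(6·1)=207/112, b=Δ3−h3·(2M3+M4)/6=-73/56
t_q=15/4 → seg 1, τ=3/4; S=-3+-33/56·τ+13/336·τ²+383/3024·τ³=-24133/7168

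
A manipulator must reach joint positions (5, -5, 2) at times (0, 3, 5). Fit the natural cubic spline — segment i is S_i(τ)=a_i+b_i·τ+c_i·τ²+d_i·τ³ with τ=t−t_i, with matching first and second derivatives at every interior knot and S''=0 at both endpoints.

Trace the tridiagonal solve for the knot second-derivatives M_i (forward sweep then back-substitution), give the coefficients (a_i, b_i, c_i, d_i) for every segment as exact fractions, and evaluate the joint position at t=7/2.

Δ: Δ0=-10/3, Δ1=7/2
row 1: diag=10, rhs=41; c'=1/5, d'=41/10
back: M1=41/10
M: M0=0, M1=41/10, M2=0
seg 0: a=5, c=M0/2=0, d=(M1−M0)/(6·3)=41/180, b=Δ0−h0·(2M0+M1)/6=-323/60
seg 1: a=-5, c=M1/2=41/20, d=(M2−M1)/(6·2)=-41/120, b=Δ1−h1·(2M1+M2)/6=23/30
t_q=7/2 → seg 1, τ=1/2; S=-5+23/30·τ+41/20·τ²+-41/120·τ³=-1327/320

  seg 0: a=5 b=-323/60 c=0 d=41/180
  seg 1: a=-5 b=23/30 c=41/20 d=-41/120
S(7/2) = -1327/320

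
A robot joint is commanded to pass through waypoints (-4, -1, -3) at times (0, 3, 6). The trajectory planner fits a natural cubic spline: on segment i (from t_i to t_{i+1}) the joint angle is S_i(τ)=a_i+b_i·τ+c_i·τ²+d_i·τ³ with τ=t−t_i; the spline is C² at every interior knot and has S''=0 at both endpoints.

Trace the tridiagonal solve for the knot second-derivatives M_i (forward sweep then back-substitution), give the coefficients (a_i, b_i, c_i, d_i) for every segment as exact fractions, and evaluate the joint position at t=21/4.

  seg 0: a=-4 b=17/12 c=0 d=-5/108
  seg 1: a=-1 b=1/6 c=-5/12 d=5/108
S(21/4) = -565/256

Δ: Δ0=1, Δ1=-2/3
row 1: diag=12, rhs=-10; c'=1/4, d'=-5/6
back: M1=-5/6
M: M0=0, M1=-5/6, M2=0
seg 0: a=-4, c=M0/2=0, d=(M1−M0)/(6·3)=-5/108, b=Δ0−h0·(2M0+M1)/6=17/12
seg 1: a=-1, c=M1/2=-5/12, d=(M2−M1)/(6·3)=5/108, b=Δ1−h1·(2M1+M2)/6=1/6
t_q=21/4 → seg 1, τ=9/4; S=-1+1/6·τ+-5/12·τ²+5/108·τ³=-565/256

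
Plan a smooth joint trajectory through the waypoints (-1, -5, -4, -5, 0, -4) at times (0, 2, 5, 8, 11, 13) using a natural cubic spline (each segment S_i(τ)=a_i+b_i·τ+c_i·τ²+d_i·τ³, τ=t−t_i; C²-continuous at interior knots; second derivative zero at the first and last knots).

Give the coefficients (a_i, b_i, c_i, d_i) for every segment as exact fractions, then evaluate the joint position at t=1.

Δ: Δ0=-2, Δ1=1/3, Δ2=-1/3, Δ3=5/3, Δ4=-2
row 1: diag=10, rhs=14; c'=3/10, d'=7/5
row 2: denom=12−3·3/10=111/10; d'=(-4−3·7/5)/(111/10)=-82/111
row 3: denom=12−3·10/37=414/37; d'=(12−3·-82/111)/(414/37)=263/207
row 4: denom=10−3·37/138=423/46; d'=(-22−3·263/207)/(423/46)=-3562/1269
back: M4=-3562/1269
back: M3=263/207−37/138·-3562/1269=7702/3807
back: M2=-82/111−10/37·7702/3807=-4894/3807
back: M1=7/5−3/10·-4894/3807=2266/1269
M: M0=0, M1=2266/1269, M2=-4894/3807, M3=7702/3807, M4=-3562/1269, M5=0
seg 0: a=-1, c=M0/2=0, d=(M1−M0)/(6·2)=1133/7614, b=Δ0−h0·(2M0+M1)/6=-9880/3807
seg 1: a=-5, c=M1/2=1133/1269, d=(M2−M1)/(6·3)=-5846/34263, b=Δ1−h1·(2M1+M2)/6=-3082/3807
seg 2: a=-4, c=M2/2=-2447/3807, d=(M3−M2)/(6·3)=134/729, b=Δ2−h2·(2M2+M3)/6=-226/3807
seg 3: a=-5, c=M3/2=3851/3807, d=(M4−M3)/(6·3)=-9194/34263, b=Δ3−h3·(2M3+M4)/6=3986/3807
seg 4: a=0, c=M4/2=-1781/1269, d=(M5−M4)/(6·2)=1781/7614, b=Δ4−h4·(2M4+M5)/6=-490/3807
t_q=1 → seg 0, τ=1; S=-1+-9880/3807·τ+0·τ²+1133/7614·τ³=-8747/2538

  seg 0: a=-1 b=-9880/3807 c=0 d=1133/7614
  seg 1: a=-5 b=-3082/3807 c=1133/1269 d=-5846/34263
  seg 2: a=-4 b=-226/3807 c=-2447/3807 d=134/729
  seg 3: a=-5 b=3986/3807 c=3851/3807 d=-9194/34263
  seg 4: a=0 b=-490/3807 c=-1781/1269 d=1781/7614
S(1) = -8747/2538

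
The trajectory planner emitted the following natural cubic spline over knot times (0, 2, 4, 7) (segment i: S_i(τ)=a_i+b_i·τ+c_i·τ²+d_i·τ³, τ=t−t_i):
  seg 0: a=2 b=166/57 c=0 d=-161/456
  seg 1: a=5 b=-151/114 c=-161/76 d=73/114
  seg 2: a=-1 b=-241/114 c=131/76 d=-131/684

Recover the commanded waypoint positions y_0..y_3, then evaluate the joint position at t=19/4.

y_0 = S_0(0) = a_0 = 2
y_1 = S_1(0) = a_1 = 5
y_2 = S_2(0) = a_2 = -1
y_3 = S_2(3) = 3
t_q=19/4 is in segment 2 (τ=3/4); S_2(τ)=-8253/4864

y_0=2 y_1=5 y_2=-1 y_3=3
S(19/4) = -8253/4864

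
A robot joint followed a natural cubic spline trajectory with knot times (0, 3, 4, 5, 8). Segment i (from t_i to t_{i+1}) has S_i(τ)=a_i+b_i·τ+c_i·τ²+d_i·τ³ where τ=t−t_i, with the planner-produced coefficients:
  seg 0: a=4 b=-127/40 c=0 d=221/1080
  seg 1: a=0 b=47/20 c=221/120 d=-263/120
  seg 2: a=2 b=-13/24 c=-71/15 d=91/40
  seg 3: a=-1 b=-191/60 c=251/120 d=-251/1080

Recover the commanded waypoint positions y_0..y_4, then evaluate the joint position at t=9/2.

y_0 = S_0(0) = a_0 = 4
y_1 = S_1(0) = a_1 = 0
y_2 = S_2(0) = a_2 = 2
y_3 = S_3(0) = a_3 = -1
y_4 = S_3(3) = 2
t_q=9/2 is in segment 2 (τ=1/2); S_2(τ)=797/960

y_0=4 y_1=0 y_2=2 y_3=-1 y_4=2
S(9/2) = 797/960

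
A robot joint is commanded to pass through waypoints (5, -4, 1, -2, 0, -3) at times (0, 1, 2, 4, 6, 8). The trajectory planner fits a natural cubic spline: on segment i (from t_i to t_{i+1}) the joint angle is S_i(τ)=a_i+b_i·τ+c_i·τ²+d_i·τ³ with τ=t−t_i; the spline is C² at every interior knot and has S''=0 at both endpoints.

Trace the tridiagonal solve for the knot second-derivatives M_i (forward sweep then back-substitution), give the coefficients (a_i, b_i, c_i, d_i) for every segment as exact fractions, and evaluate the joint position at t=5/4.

Δ: Δ0=-9, Δ1=5, Δ2=-3/2, Δ3=1, Δ4=-3/2
row 1: diag=4, rhs=84; c'=1/4, d'=21
row 2: denom=6−1·1/4=23/4; d'=(-39−1·21)/(23/4)=-240/23
row 3: denom=8−2·8/23=168/23; d'=(15−2·-240/23)/(168/23)=275/56
row 4: denom=8−2·23/84=313/42; d'=(-15−2·275/56)/(313/42)=-2085/626
back: M4=-2085/626
back: M3=275/56−23/84·-2085/626=3645/626
back: M2=-240/23−8/23·3645/626=-3900/313
back: M1=21−1/4·-3900/313=7548/313
M: M0=0, M1=7548/313, M2=-3900/313, M3=3645/626, M4=-2085/626, M5=0
seg 0: a=5, c=M0/2=0, d=(M1−M0)/(6·1)=1258/313, b=Δ0−h0·(2M0+M1)/6=-4075/313
seg 1: a=-4, c=M1/2=3774/313, d=(M2−M1)/(6·1)=-1908/313, b=Δ1−h1·(2M1+M2)/6=-301/313
seg 2: a=1, c=M2/2=-1950/313, d=(M3−M2)/(6·2)=3815/2504, b=Δ2−h2·(2M2+M3)/6=1523/313
seg 3: a=-2, c=M3/2=3645/1252, d=(M4−M3)/(6·2)=-955/1252, b=Δ3−h3·(2M3+M4)/6=-1109/626
seg 4: a=0, c=M4/2=-2085/1252, d=(M5−M4)/(6·2)=695/2504, b=Δ4−h4·(2M4+M5)/6=451/626
t_q=5/4 → seg 1, τ=1/4; S=-4+-301/313·τ+3774/313·τ²+-1908/313·τ³=-17939/5008

  seg 0: a=5 b=-4075/313 c=0 d=1258/313
  seg 1: a=-4 b=-301/313 c=3774/313 d=-1908/313
  seg 2: a=1 b=1523/313 c=-1950/313 d=3815/2504
  seg 3: a=-2 b=-1109/626 c=3645/1252 d=-955/1252
  seg 4: a=0 b=451/626 c=-2085/1252 d=695/2504
S(5/4) = -17939/5008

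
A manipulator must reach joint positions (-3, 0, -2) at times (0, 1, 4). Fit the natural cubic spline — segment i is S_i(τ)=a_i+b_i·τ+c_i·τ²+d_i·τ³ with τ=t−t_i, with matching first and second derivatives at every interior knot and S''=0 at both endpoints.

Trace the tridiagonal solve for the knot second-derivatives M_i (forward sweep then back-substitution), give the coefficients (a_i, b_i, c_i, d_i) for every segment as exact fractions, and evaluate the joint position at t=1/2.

Δ: Δ0=3, Δ1=-2/3
row 1: diag=8, rhs=-22; c'=3/8, d'=-11/4
back: M1=-11/4
M: M0=0, M1=-11/4, M2=0
seg 0: a=-3, c=M0/2=0, d=(M1−M0)/(6·1)=-11/24, b=Δ0−h0·(2M0+M1)/6=83/24
seg 1: a=0, c=M1/2=-11/8, d=(M2−M1)/(6·3)=11/72, b=Δ1−h1·(2M1+M2)/6=25/12
t_q=1/2 → seg 0, τ=1/2; S=-3+83/24·τ+0·τ²+-11/24·τ³=-85/64

  seg 0: a=-3 b=83/24 c=0 d=-11/24
  seg 1: a=0 b=25/12 c=-11/8 d=11/72
S(1/2) = -85/64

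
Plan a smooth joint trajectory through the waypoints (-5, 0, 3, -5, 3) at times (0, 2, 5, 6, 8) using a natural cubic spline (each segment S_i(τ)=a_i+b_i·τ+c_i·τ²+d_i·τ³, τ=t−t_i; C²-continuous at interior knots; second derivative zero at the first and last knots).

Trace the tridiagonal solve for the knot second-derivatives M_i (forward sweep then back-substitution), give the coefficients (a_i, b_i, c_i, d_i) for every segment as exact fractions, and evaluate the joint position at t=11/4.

Δ: Δ0=5/2, Δ1=1, Δ2=-8, Δ3=4
row 1: diag=10, rhs=-9; c'=3/10, d'=-9/10
row 2: denom=8−3·3/10=71/10; d'=(-54−3·-9/10)/(71/10)=-513/71
row 3: denom=6−1·10/71=416/71; d'=(72−1·-513/71)/(416/71)=5625/416
back: M3=5625/416
back: M2=-513/71−10/71·5625/416=-1899/208
back: M1=-9/10−3/10·-1899/208=765/416
M: M0=0, M1=765/416, M2=-1899/208, M3=5625/416, M4=0
seg 0: a=-5, c=M0/2=0, d=(M1−M0)/(6·2)=255/1664, b=Δ0−h0·(2M0+M1)/6=785/416
seg 1: a=0, c=M1/2=765/832, d=(M2−M1)/(6·3)=-39/64, b=Δ1−h1·(2M1+M2)/6=775/208
seg 2: a=3, c=M2/2=-1899/416, d=(M3−M2)/(6·1)=3141/832, b=Δ2−h2·(2M2+M3)/6=-5999/832
seg 3: a=-5, c=M3/2=5625/832, d=(M4−M3)/(6·2)=-1875/1664, b=Δ3−h3·(2M3+M4)/6=-1043/208
t_q=11/4 → seg 1, τ=3/4; S=0+775/208·τ+765/832·τ²+-39/64·τ³=162651/53248

  seg 0: a=-5 b=785/416 c=0 d=255/1664
  seg 1: a=0 b=775/208 c=765/832 d=-39/64
  seg 2: a=3 b=-5999/832 c=-1899/416 d=3141/832
  seg 3: a=-5 b=-1043/208 c=5625/832 d=-1875/1664
S(11/4) = 162651/53248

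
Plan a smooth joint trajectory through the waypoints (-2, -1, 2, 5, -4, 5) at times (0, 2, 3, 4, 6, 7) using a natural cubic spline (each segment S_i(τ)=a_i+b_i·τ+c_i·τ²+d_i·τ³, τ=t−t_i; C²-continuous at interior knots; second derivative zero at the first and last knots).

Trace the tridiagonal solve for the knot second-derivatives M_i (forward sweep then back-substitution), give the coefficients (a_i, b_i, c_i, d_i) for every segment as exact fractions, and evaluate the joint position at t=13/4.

  seg 0: a=-2 b=-29/175 c=0 d=233/1400
  seg 1: a=-1 b=641/350 c=699/700 d=17/100
  seg 2: a=2 b=3037/700 c=264/175 d=-1993/700
  seg 3: a=5 b=-83/70 c=-4923/700 d=3763/1400
  seg 4: a=-4 b=514/175 c=3183/350 d=-1061/350
S(13/4) = 140423/44800

Δ: Δ0=1/2, Δ1=3, Δ2=3, Δ3=-9/2, Δ4=9
row 1: diag=6, rhs=15; c'=1/6, d'=5/2
row 2: denom=4−1·1/6=23/6; d'=(0−1·5/2)/(23/6)=-15/23
row 3: denom=6−1·6/23=132/23; d'=(-45−1·-15/23)/(132/23)=-85/11
row 4: denom=6−2·23/66=175/33; d'=(81−2·-85/11)/(175/33)=3183/175
back: M4=3183/175
back: M3=-85/11−23/66·3183/175=-4923/350
back: M2=-15/23−6/23·-4923/350=528/175
back: M1=5/2−1/6·528/175=699/350
M: M0=0, M1=699/350, M2=528/175, M3=-4923/350, M4=3183/175, M5=0
seg 0: a=-2, c=M0/2=0, d=(M1−M0)/(6·2)=233/1400, b=Δ0−h0·(2M0+M1)/6=-29/175
seg 1: a=-1, c=M1/2=699/700, d=(M2−M1)/(6·1)=17/100, b=Δ1−h1·(2M1+M2)/6=641/350
seg 2: a=2, c=M2/2=264/175, d=(M3−M2)/(6·1)=-1993/700, b=Δ2−h2·(2M2+M3)/6=3037/700
seg 3: a=5, c=M3/2=-4923/700, d=(M4−M3)/(6·2)=3763/1400, b=Δ3−h3·(2M3+M4)/6=-83/70
seg 4: a=-4, c=M4/2=3183/350, d=(M5−M4)/(6·1)=-1061/350, b=Δ4−h4·(2M4+M5)/6=514/175
t_q=13/4 → seg 2, τ=1/4; S=2+3037/700·τ+264/175·τ²+-1993/700·τ³=140423/44800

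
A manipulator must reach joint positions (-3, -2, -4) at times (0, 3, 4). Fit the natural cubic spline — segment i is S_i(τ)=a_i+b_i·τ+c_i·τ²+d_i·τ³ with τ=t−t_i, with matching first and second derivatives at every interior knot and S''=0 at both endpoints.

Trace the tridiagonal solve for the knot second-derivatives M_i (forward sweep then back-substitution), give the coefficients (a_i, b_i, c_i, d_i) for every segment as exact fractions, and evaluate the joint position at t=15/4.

Δ: Δ0=1/3, Δ1=-2
row 1: diag=8, rhs=-14; c'=1/8, d'=-7/4
back: M1=-7/4
M: M0=0, M1=-7/4, M2=0
seg 0: a=-3, c=M0/2=0, d=(M1−M0)/(6·3)=-7/72, b=Δ0−h0·(2M0+M1)/6=29/24
seg 1: a=-2, c=M1/2=-7/8, d=(M2−M1)/(6·1)=7/24, b=Δ1−h1·(2M1+M2)/6=-17/12
t_q=15/4 → seg 1, τ=3/4; S=-2+-17/12·τ+-7/8·τ²+7/24·τ³=-1757/512

  seg 0: a=-3 b=29/24 c=0 d=-7/72
  seg 1: a=-2 b=-17/12 c=-7/8 d=7/24
S(15/4) = -1757/512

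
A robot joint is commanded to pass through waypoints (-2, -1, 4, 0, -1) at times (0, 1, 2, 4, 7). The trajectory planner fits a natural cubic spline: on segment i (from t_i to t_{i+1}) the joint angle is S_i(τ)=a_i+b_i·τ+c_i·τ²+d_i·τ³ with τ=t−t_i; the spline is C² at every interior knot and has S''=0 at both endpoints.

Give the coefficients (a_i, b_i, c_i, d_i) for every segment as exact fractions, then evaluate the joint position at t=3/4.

  seg 0: a=-2 b=-125/321 c=0 d=446/321
  seg 1: a=-1 b=1213/321 c=446/107 d=-946/321
  seg 2: a=4 b=1051/321 c=-500/107 d=1307/1284
  seg 3: a=0 b=-1028/321 c=307/214 d=-307/1926
S(3/4) = -5841/3424

Δ: Δ0=1, Δ1=5, Δ2=-2, Δ3=-1/3
row 1: diag=4, rhs=24; c'=1/4, d'=6
row 2: denom=6−1·1/4=23/4; d'=(-42−1·6)/(23/4)=-192/23
row 3: denom=10−2·8/23=214/23; d'=(10−2·-192/23)/(214/23)=307/107
back: M3=307/107
back: M2=-192/23−8/23·307/107=-1000/107
back: M1=6−1/4·-1000/107=892/107
M: M0=0, M1=892/107, M2=-1000/107, M3=307/107, M4=0
seg 0: a=-2, c=M0/2=0, d=(M1−M0)/(6·1)=446/321, b=Δ0−h0·(2M0+M1)/6=-125/321
seg 1: a=-1, c=M1/2=446/107, d=(M2−M1)/(6·1)=-946/321, b=Δ1−h1·(2M1+M2)/6=1213/321
seg 2: a=4, c=M2/2=-500/107, d=(M3−M2)/(6·2)=1307/1284, b=Δ2−h2·(2M2+M3)/6=1051/321
seg 3: a=0, c=M3/2=307/214, d=(M4−M3)/(6·3)=-307/1926, b=Δ3−h3·(2M3+M4)/6=-1028/321
t_q=3/4 → seg 0, τ=3/4; S=-2+-125/321·τ+0·τ²+446/321·τ³=-5841/3424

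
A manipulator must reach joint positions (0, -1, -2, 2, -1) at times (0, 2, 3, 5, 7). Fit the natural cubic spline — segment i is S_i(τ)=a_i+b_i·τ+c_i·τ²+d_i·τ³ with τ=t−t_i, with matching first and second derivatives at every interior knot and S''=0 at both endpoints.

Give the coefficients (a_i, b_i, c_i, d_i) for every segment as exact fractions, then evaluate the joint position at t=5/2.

Δ: Δ0=-1/2, Δ1=-1, Δ2=2, Δ3=-3/2
row 1: diag=6, rhs=-3; c'=1/6, d'=-1/2
row 2: denom=6−1·1/6=35/6; d'=(18−1·-1/2)/(35/6)=111/35
row 3: denom=8−2·12/35=256/35; d'=(-21−2·111/35)/(256/35)=-957/256
back: M3=-957/256
back: M2=111/35−12/35·-957/256=285/64
back: M1=-1/2−1/6·285/64=-159/128
M: M0=0, M1=-159/128, M2=285/64, M3=-957/256, M4=0
seg 0: a=0, c=M0/2=0, d=(M1−M0)/(6·2)=-53/512, b=Δ0−h0·(2M0+M1)/6=-11/128
seg 1: a=-1, c=M1/2=-159/256, d=(M2−M1)/(6·1)=243/256, b=Δ1−h1·(2M1+M2)/6=-85/64
seg 2: a=-2, c=M2/2=285/128, d=(M3−M2)/(6·2)=-699/1024, b=Δ2−h2·(2M2+M3)/6=71/256
seg 3: a=2, c=M3/2=-957/512, d=(M4−M3)/(6·2)=319/1024, b=Δ3−h3·(2M3+M4)/6=127/128
t_q=5/2 → seg 1, τ=1/2; S=-1+-85/64·τ+-159/256·τ²+243/256·τ³=-3483/2048

  seg 0: a=0 b=-11/128 c=0 d=-53/512
  seg 1: a=-1 b=-85/64 c=-159/256 d=243/256
  seg 2: a=-2 b=71/256 c=285/128 d=-699/1024
  seg 3: a=2 b=127/128 c=-957/512 d=319/1024
S(5/2) = -3483/2048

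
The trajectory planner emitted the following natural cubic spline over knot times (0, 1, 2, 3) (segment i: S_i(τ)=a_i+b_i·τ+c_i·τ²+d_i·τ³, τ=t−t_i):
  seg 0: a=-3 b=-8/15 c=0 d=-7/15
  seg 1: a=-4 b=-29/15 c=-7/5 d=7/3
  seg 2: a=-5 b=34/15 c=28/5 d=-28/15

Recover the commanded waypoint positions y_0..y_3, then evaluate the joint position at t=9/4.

y_0 = S_0(0) = a_0 = -3
y_1 = S_1(0) = a_1 = -4
y_2 = S_2(0) = a_2 = -5
y_3 = S_2(1) = 1
t_q=9/4 is in segment 2 (τ=1/4); S_2(τ)=-329/80

y_0=-3 y_1=-4 y_2=-5 y_3=1
S(9/4) = -329/80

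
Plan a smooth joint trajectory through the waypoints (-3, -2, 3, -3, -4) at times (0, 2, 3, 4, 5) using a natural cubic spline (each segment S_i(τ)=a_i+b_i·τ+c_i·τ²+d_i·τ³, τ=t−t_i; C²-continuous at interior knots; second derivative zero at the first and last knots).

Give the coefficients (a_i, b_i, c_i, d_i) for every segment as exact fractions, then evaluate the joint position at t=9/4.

  seg 0: a=-3 b=-95/43 c=0 d=233/344
  seg 1: a=-2 b=509/86 c=699/172 d=-857/172
  seg 2: a=3 b=-155/172 c=-468/43 d=995/172
  seg 3: a=-3 b=-457/86 c=1113/172 d=-371/172
S(9/4) = -3789/11008

Δ: Δ0=1/2, Δ1=5, Δ2=-6, Δ3=-1
row 1: diag=6, rhs=27; c'=1/6, d'=9/2
row 2: denom=4−1·1/6=23/6; d'=(-66−1·9/2)/(23/6)=-423/23
row 3: denom=4−1·6/23=86/23; d'=(30−1·-423/23)/(86/23)=1113/86
back: M3=1113/86
back: M2=-423/23−6/23·1113/86=-936/43
back: M1=9/2−1/6·-936/43=699/86
M: M0=0, M1=699/86, M2=-936/43, M3=1113/86, M4=0
seg 0: a=-3, c=M0/2=0, d=(M1−M0)/(6·2)=233/344, b=Δ0−h0·(2M0+M1)/6=-95/43
seg 1: a=-2, c=M1/2=699/172, d=(M2−M1)/(6·1)=-857/172, b=Δ1−h1·(2M1+M2)/6=509/86
seg 2: a=3, c=M2/2=-468/43, d=(M3−M2)/(6·1)=995/172, b=Δ2−h2·(2M2+M3)/6=-155/172
seg 3: a=-3, c=M3/2=1113/172, d=(M4−M3)/(6·1)=-371/172, b=Δ3−h3·(2M3+M4)/6=-457/86
t_q=9/4 → seg 1, τ=1/4; S=-2+509/86·τ+699/172·τ²+-857/172·τ³=-3789/11008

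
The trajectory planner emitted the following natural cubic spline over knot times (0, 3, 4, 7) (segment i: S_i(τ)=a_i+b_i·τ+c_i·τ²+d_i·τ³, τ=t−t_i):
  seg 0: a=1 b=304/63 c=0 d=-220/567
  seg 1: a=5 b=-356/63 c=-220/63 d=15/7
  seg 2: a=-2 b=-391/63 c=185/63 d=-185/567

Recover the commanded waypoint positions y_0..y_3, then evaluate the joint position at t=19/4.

y_0=1 y_1=5 y_2=-2 y_3=-3
S(19/4) = -329/64

y_0 = S_0(0) = a_0 = 1
y_1 = S_1(0) = a_1 = 5
y_2 = S_2(0) = a_2 = -2
y_3 = S_2(3) = -3
t_q=19/4 is in segment 2 (τ=3/4); S_2(τ)=-329/64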